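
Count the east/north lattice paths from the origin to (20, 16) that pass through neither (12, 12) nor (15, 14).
Number of paths = 4908453690

Inclusion–exclusion. Total paths: C(36, 20) = 7307872110. Through P₁: C(24, 12)·C(12, 8) = 1338557220. Through P₂: C(29, 15)·C(7, 5) = 1628733960. Since P₁ is strictly southwest of P₂, a monotone path through both must visit P₁ then P₂; paths through both = C(24, 12)·C(5, 3)·C(7, 5) = 567872760. Avoid both = 7307872110 − 1338557220 − 1628733960 + 567872760 = 4908453690.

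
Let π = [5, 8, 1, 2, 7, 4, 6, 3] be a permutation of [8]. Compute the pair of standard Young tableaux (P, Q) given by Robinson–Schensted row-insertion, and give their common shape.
P = [1, 2, 3, 6] / [4, 7] / [5] / [8];  Q = [1, 2, 5, 7] / [3, 4] / [6] / [8];  common shape = (4, 2, 1, 1)

Row-insert the values π_1, π_2, … into P one at a time, bumping the leftmost entry strictly greater than the inserted value down to the next row. The recording tableau Q records, in position (i, j), the step at which that cell was added to P.
  Insert 5 (step 1): P = [5];  Q = [1]
  Insert 8 (step 2): P = [5, 8];  Q = [1, 2]
  Insert 1 (step 3): P = [1, 8] / [5];  Q = [1, 2] / [3]
  Insert 2 (step 4): P = [1, 2] / [5, 8];  Q = [1, 2] / [3, 4]
  Insert 7 (step 5): P = [1, 2, 7] / [5, 8];  Q = [1, 2, 5] / [3, 4]
  Insert 4 (step 6): P = [1, 2, 4] / [5, 7] / [8];  Q = [1, 2, 5] / [3, 4] / [6]
  Insert 6 (step 7): P = [1, 2, 4, 6] / [5, 7] / [8];  Q = [1, 2, 5, 7] / [3, 4] / [6]
  Insert 3 (step 8): P = [1, 2, 3, 6] / [4, 7] / [5] / [8];  Q = [1, 2, 5, 7] / [3, 4] / [6] / [8]
Final shape: (4, 2, 1, 1).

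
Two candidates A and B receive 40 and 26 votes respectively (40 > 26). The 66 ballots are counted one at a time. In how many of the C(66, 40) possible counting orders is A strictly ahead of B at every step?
Strict-lead orderings = 350908747657532568

Total orderings of the 66 votes with 40 for A: C(66, 40) = 1654284096099796392. By the Bertrand ballot formula (Cycle Lemma / reflection principle), the number of orderings in which A is strictly ahead of B throughout is (p − q)/(p + q) · C(p + q, p) = (40 − 26)/(40 + 26) · 1654284096099796392 = 350908747657532568.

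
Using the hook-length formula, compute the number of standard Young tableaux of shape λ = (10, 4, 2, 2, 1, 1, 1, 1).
# SYT of shape (10, 4, 2, 2, 1, 1, 1, 1) = 527206680

Hook-length formula: f^λ = n! / Π hook(c), product over all cells c of the Young diagram. For λ = (10, 4, 2, 2, 1, 1, 1, 1), n = 22 boxes. Hook lengths by row (left-to-right, top-to-bottom): [17, 12, 9, 8, 6, 5, 4, 3, 2, 1]; [10, 5, 2, 1]; [7, 2]; [6, 1]; [4]; [3]; [2]; [1]. Product of hooks = 2131992576000. So f^λ = 22! / 2131992576000 = 1124000727777607680000 / 2131992576000 = 527206680.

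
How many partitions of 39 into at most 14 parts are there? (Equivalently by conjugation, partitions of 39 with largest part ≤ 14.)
p(39, parts ≤ 14) = 23961

Use the recurrence p(n, m) = p(n, m−1) + p(n−m, m): either the largest part is < m (count p(n, m−1)) or the largest part is exactly m (remove one copy of m, count p(n−m, m)). With p(0, ·) = 1 this gives p(39, parts ≤ 14) = 23961. (By conjugating Young diagrams, this also counts partitions of 39 into at most 14 parts.)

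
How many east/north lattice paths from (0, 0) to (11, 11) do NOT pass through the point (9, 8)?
Number of paths = 462332

Total paths from (0, 0) to (11, 11): C(22, 11) = 705432. Paths through (9, 8): (paths (0, 0) → (9, 8)) × (paths (9, 8) → (11, 11)) = C(17, 9) · C(5, 2) = 24310 · 10 = 243100. Avoidance count = 705432 − 243100 = 462332.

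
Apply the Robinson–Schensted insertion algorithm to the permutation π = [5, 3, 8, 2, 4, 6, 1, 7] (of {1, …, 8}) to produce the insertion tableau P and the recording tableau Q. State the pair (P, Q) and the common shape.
P = [1, 4, 6, 7] / [2, 8] / [3] / [5];  Q = [1, 3, 6, 8] / [2, 5] / [4] / [7];  common shape = (4, 2, 1, 1)

Row-insert the values π_1, π_2, … into P one at a time, bumping the leftmost entry strictly greater than the inserted value down to the next row. The recording tableau Q records, in position (i, j), the step at which that cell was added to P.
  Insert 5 (step 1): P = [5];  Q = [1]
  Insert 3 (step 2): P = [3] / [5];  Q = [1] / [2]
  Insert 8 (step 3): P = [3, 8] / [5];  Q = [1, 3] / [2]
  Insert 2 (step 4): P = [2, 8] / [3] / [5];  Q = [1, 3] / [2] / [4]
  Insert 4 (step 5): P = [2, 4] / [3, 8] / [5];  Q = [1, 3] / [2, 5] / [4]
  Insert 6 (step 6): P = [2, 4, 6] / [3, 8] / [5];  Q = [1, 3, 6] / [2, 5] / [4]
  Insert 1 (step 7): P = [1, 4, 6] / [2, 8] / [3] / [5];  Q = [1, 3, 6] / [2, 5] / [4] / [7]
  Insert 7 (step 8): P = [1, 4, 6, 7] / [2, 8] / [3] / [5];  Q = [1, 3, 6, 8] / [2, 5] / [4] / [7]
Final shape: (4, 2, 1, 1).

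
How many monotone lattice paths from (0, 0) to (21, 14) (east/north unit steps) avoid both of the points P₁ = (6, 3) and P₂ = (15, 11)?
Number of paths = 1193495880

Inclusion–exclusion. Total paths: C(35, 21) = 2319959400. Through P₁: C(9, 6)·C(26, 15) = 648997440. Through P₂: C(26, 15)·C(9, 6) = 648997440. Since P₁ is strictly southwest of P₂, a monotone path through both must visit P₁ then P₂; paths through both = C(9, 6)·C(17, 9)·C(9, 6) = 171531360. Avoid both = 2319959400 − 648997440 − 648997440 + 171531360 = 1193495880.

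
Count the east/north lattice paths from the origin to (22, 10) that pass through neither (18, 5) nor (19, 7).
Number of paths = 49135406

Inclusion–exclusion. Total paths: C(32, 22) = 64512240. Through P₁: C(23, 18)·C(9, 4) = 4239774. Through P₂: C(26, 19)·C(6, 3) = 13156000. Since P₁ is strictly southwest of P₂, a monotone path through both must visit P₁ then P₂; paths through both = C(23, 18)·C(3, 1)·C(6, 3) = 2018940. Avoid both = 64512240 − 4239774 − 13156000 + 2018940 = 49135406.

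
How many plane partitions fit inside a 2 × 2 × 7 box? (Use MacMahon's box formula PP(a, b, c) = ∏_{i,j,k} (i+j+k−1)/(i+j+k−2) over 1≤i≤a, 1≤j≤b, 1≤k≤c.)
PP(2, 2, 7) = 540

Evaluate the triple product over i = 1..2, j = 1..2, k = 1..7. The factors are (2/1) · (3/2) · (4/3) · (5/4) · (6/5) · (7/6) · (8/7) · (3/2) · … (28 factors total). The numerators and denominators telescope so the product is an integer; carrying out the multiplication exactly gives PP(2, 2, 7) = 540.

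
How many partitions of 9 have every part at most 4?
p(9, parts ≤ 4) = 18

Partitions of 9 with all parts ≤ 4: 4+4+1, 4+3+2, 4+3+1+1, 4+2+2+1, 4+2+1+1+1, 4+1+1+1+1+1, 3+3+3, 3+3+2+1, 3+3+1+1+1, 3+2+2+2, 3+2+2+1+1, 3+2+1+1+1+1, 3+1+1+1+1+1+1, 2+2+2+2+1, 2+2+2+1+1+1, 2+2+1+1+1+1+1, 2+1+1+1+1+1+1+1, 1+1+1+1+1+1+1+1+1. Count = 18.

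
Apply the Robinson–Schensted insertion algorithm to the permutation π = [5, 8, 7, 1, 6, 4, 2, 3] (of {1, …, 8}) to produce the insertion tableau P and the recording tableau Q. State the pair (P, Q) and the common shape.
P = [1, 2, 3] / [4, 6] / [5] / [7] / [8];  Q = [1, 2, 8] / [3, 5] / [4] / [6] / [7];  common shape = (3, 2, 1, 1, 1)

Row-insert the values π_1, π_2, … into P one at a time, bumping the leftmost entry strictly greater than the inserted value down to the next row. The recording tableau Q records, in position (i, j), the step at which that cell was added to P.
  Insert 5 (step 1): P = [5];  Q = [1]
  Insert 8 (step 2): P = [5, 8];  Q = [1, 2]
  Insert 7 (step 3): P = [5, 7] / [8];  Q = [1, 2] / [3]
  Insert 1 (step 4): P = [1, 7] / [5] / [8];  Q = [1, 2] / [3] / [4]
  Insert 6 (step 5): P = [1, 6] / [5, 7] / [8];  Q = [1, 2] / [3, 5] / [4]
  Insert 4 (step 6): P = [1, 4] / [5, 6] / [7] / [8];  Q = [1, 2] / [3, 5] / [4] / [6]
  Insert 2 (step 7): P = [1, 2] / [4, 6] / [5] / [7] / [8];  Q = [1, 2] / [3, 5] / [4] / [6] / [7]
  Insert 3 (step 8): P = [1, 2, 3] / [4, 6] / [5] / [7] / [8];  Q = [1, 2, 8] / [3, 5] / [4] / [6] / [7]
Final shape: (3, 2, 1, 1, 1).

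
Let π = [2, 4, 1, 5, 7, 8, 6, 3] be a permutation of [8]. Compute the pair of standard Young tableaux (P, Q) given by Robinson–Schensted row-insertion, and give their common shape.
P = [1, 3, 5, 6, 8] / [2, 4] / [7];  Q = [1, 2, 4, 5, 6] / [3, 7] / [8];  common shape = (5, 2, 1)

Row-insert the values π_1, π_2, … into P one at a time, bumping the leftmost entry strictly greater than the inserted value down to the next row. The recording tableau Q records, in position (i, j), the step at which that cell was added to P.
  Insert 2 (step 1): P = [2];  Q = [1]
  Insert 4 (step 2): P = [2, 4];  Q = [1, 2]
  Insert 1 (step 3): P = [1, 4] / [2];  Q = [1, 2] / [3]
  Insert 5 (step 4): P = [1, 4, 5] / [2];  Q = [1, 2, 4] / [3]
  Insert 7 (step 5): P = [1, 4, 5, 7] / [2];  Q = [1, 2, 4, 5] / [3]
  Insert 8 (step 6): P = [1, 4, 5, 7, 8] / [2];  Q = [1, 2, 4, 5, 6] / [3]
  Insert 6 (step 7): P = [1, 4, 5, 6, 8] / [2, 7];  Q = [1, 2, 4, 5, 6] / [3, 7]
  Insert 3 (step 8): P = [1, 3, 5, 6, 8] / [2, 4] / [7];  Q = [1, 2, 4, 5, 6] / [3, 7] / [8]
Final shape: (5, 2, 1).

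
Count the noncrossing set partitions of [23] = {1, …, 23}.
C_23 = 343059613650

These noncrossing partitions are counted by the Catalan number C_n = (1/(n + 1)) · C(2n, n). For n = 23: C_23 = (1/24) · C(46, 23) = 8233430727600/24 = 343059613650.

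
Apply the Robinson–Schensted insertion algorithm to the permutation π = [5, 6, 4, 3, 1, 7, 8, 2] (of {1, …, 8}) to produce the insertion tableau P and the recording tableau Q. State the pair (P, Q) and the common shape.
P = [1, 2, 7, 8] / [3, 6] / [4] / [5];  Q = [1, 2, 6, 7] / [3, 8] / [4] / [5];  common shape = (4, 2, 1, 1)

Row-insert the values π_1, π_2, … into P one at a time, bumping the leftmost entry strictly greater than the inserted value down to the next row. The recording tableau Q records, in position (i, j), the step at which that cell was added to P.
  Insert 5 (step 1): P = [5];  Q = [1]
  Insert 6 (step 2): P = [5, 6];  Q = [1, 2]
  Insert 4 (step 3): P = [4, 6] / [5];  Q = [1, 2] / [3]
  Insert 3 (step 4): P = [3, 6] / [4] / [5];  Q = [1, 2] / [3] / [4]
  Insert 1 (step 5): P = [1, 6] / [3] / [4] / [5];  Q = [1, 2] / [3] / [4] / [5]
  Insert 7 (step 6): P = [1, 6, 7] / [3] / [4] / [5];  Q = [1, 2, 6] / [3] / [4] / [5]
  Insert 8 (step 7): P = [1, 6, 7, 8] / [3] / [4] / [5];  Q = [1, 2, 6, 7] / [3] / [4] / [5]
  Insert 2 (step 8): P = [1, 2, 7, 8] / [3, 6] / [4] / [5];  Q = [1, 2, 6, 7] / [3, 8] / [4] / [5]
Final shape: (4, 2, 1, 1).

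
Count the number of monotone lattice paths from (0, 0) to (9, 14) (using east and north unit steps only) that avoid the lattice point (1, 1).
Number of paths = 410210

Total paths from (0, 0) to (9, 14): C(23, 9) = 817190. Paths through (1, 1): (paths (0, 0) → (1, 1)) × (paths (1, 1) → (9, 14)) = C(2, 1) · C(21, 8) = 2 · 203490 = 406980. Avoidance count = 817190 − 406980 = 410210.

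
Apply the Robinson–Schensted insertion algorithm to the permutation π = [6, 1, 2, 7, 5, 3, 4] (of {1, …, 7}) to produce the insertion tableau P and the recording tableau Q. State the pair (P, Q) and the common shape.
P = [1, 2, 3, 4] / [5, 7] / [6];  Q = [1, 3, 4, 7] / [2, 5] / [6];  common shape = (4, 2, 1)

Row-insert the values π_1, π_2, … into P one at a time, bumping the leftmost entry strictly greater than the inserted value down to the next row. The recording tableau Q records, in position (i, j), the step at which that cell was added to P.
  Insert 6 (step 1): P = [6];  Q = [1]
  Insert 1 (step 2): P = [1] / [6];  Q = [1] / [2]
  Insert 2 (step 3): P = [1, 2] / [6];  Q = [1, 3] / [2]
  Insert 7 (step 4): P = [1, 2, 7] / [6];  Q = [1, 3, 4] / [2]
  Insert 5 (step 5): P = [1, 2, 5] / [6, 7];  Q = [1, 3, 4] / [2, 5]
  Insert 3 (step 6): P = [1, 2, 3] / [5, 7] / [6];  Q = [1, 3, 4] / [2, 5] / [6]
  Insert 4 (step 7): P = [1, 2, 3, 4] / [5, 7] / [6];  Q = [1, 3, 4, 7] / [2, 5] / [6]
Final shape: (4, 2, 1).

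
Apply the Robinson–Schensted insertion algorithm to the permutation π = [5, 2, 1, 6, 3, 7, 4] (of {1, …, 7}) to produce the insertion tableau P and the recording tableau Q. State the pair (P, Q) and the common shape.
P = [1, 3, 4] / [2, 6, 7] / [5];  Q = [1, 4, 6] / [2, 5, 7] / [3];  common shape = (3, 3, 1)

Row-insert the values π_1, π_2, … into P one at a time, bumping the leftmost entry strictly greater than the inserted value down to the next row. The recording tableau Q records, in position (i, j), the step at which that cell was added to P.
  Insert 5 (step 1): P = [5];  Q = [1]
  Insert 2 (step 2): P = [2] / [5];  Q = [1] / [2]
  Insert 1 (step 3): P = [1] / [2] / [5];  Q = [1] / [2] / [3]
  Insert 6 (step 4): P = [1, 6] / [2] / [5];  Q = [1, 4] / [2] / [3]
  Insert 3 (step 5): P = [1, 3] / [2, 6] / [5];  Q = [1, 4] / [2, 5] / [3]
  Insert 7 (step 6): P = [1, 3, 7] / [2, 6] / [5];  Q = [1, 4, 6] / [2, 5] / [3]
  Insert 4 (step 7): P = [1, 3, 4] / [2, 6, 7] / [5];  Q = [1, 4, 6] / [2, 5, 7] / [3]
Final shape: (3, 3, 1).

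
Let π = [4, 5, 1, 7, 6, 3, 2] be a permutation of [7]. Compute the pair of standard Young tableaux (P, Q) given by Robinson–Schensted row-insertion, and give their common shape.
P = [1, 2, 6] / [3, 5] / [4] / [7];  Q = [1, 2, 4] / [3, 5] / [6] / [7];  common shape = (3, 2, 1, 1)

Row-insert the values π_1, π_2, … into P one at a time, bumping the leftmost entry strictly greater than the inserted value down to the next row. The recording tableau Q records, in position (i, j), the step at which that cell was added to P.
  Insert 4 (step 1): P = [4];  Q = [1]
  Insert 5 (step 2): P = [4, 5];  Q = [1, 2]
  Insert 1 (step 3): P = [1, 5] / [4];  Q = [1, 2] / [3]
  Insert 7 (step 4): P = [1, 5, 7] / [4];  Q = [1, 2, 4] / [3]
  Insert 6 (step 5): P = [1, 5, 6] / [4, 7];  Q = [1, 2, 4] / [3, 5]
  Insert 3 (step 6): P = [1, 3, 6] / [4, 5] / [7];  Q = [1, 2, 4] / [3, 5] / [6]
  Insert 2 (step 7): P = [1, 2, 6] / [3, 5] / [4] / [7];  Q = [1, 2, 4] / [3, 5] / [6] / [7]
Final shape: (3, 2, 1, 1).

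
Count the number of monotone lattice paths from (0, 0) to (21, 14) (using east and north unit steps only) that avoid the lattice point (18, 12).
Number of paths = 1455027150

Total paths from (0, 0) to (21, 14): C(35, 21) = 2319959400. Paths through (18, 12): (paths (0, 0) → (18, 12)) × (paths (18, 12) → (21, 14)) = C(30, 18) · C(5, 3) = 86493225 · 10 = 864932250. Avoidance count = 2319959400 − 864932250 = 1455027150.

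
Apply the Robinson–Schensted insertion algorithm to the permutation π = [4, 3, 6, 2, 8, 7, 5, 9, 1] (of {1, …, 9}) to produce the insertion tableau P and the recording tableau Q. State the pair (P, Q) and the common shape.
P = [1, 5, 7, 9] / [2, 6] / [3, 8] / [4];  Q = [1, 3, 5, 8] / [2, 6] / [4, 7] / [9];  common shape = (4, 2, 2, 1)

Row-insert the values π_1, π_2, … into P one at a time, bumping the leftmost entry strictly greater than the inserted value down to the next row. The recording tableau Q records, in position (i, j), the step at which that cell was added to P.
  Insert 4 (step 1): P = [4];  Q = [1]
  Insert 3 (step 2): P = [3] / [4];  Q = [1] / [2]
  Insert 6 (step 3): P = [3, 6] / [4];  Q = [1, 3] / [2]
  Insert 2 (step 4): P = [2, 6] / [3] / [4];  Q = [1, 3] / [2] / [4]
  Insert 8 (step 5): P = [2, 6, 8] / [3] / [4];  Q = [1, 3, 5] / [2] / [4]
  Insert 7 (step 6): P = [2, 6, 7] / [3, 8] / [4];  Q = [1, 3, 5] / [2, 6] / [4]
  Insert 5 (step 7): P = [2, 5, 7] / [3, 6] / [4, 8];  Q = [1, 3, 5] / [2, 6] / [4, 7]
  Insert 9 (step 8): P = [2, 5, 7, 9] / [3, 6] / [4, 8];  Q = [1, 3, 5, 8] / [2, 6] / [4, 7]
  Insert 1 (step 9): P = [1, 5, 7, 9] / [2, 6] / [3, 8] / [4];  Q = [1, 3, 5, 8] / [2, 6] / [4, 7] / [9]
Final shape: (4, 2, 2, 1).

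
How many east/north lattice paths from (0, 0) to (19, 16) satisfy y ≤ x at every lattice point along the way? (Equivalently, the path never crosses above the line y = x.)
Number of paths = 811985790

By the reflection principle (André's argument), the number of monotone paths to (19, 16) with n ≤ m that never go above y = x is C(35, 19) − C(35, 20) = 4059928950 − 3247943160 = 811985790.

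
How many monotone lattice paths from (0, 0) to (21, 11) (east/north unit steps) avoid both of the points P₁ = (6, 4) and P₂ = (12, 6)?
Number of paths = 67816872

Inclusion–exclusion. Total paths: C(32, 21) = 129024480. Through P₁: C(10, 6)·C(22, 15) = 35814240. Through P₂: C(18, 12)·C(14, 9) = 37165128. Since P₁ is strictly southwest of P₂, a monotone path through both must visit P₁ then P₂; paths through both = C(10, 6)·C(8, 6)·C(14, 9) = 11771760. Avoid both = 129024480 − 35814240 − 37165128 + 11771760 = 67816872.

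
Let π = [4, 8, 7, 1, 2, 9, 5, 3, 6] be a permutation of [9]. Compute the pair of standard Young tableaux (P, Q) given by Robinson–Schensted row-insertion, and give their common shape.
P = [1, 2, 3, 6] / [4, 5, 9] / [7] / [8];  Q = [1, 2, 6, 9] / [3, 5, 7] / [4] / [8];  common shape = (4, 3, 1, 1)

Row-insert the values π_1, π_2, … into P one at a time, bumping the leftmost entry strictly greater than the inserted value down to the next row. The recording tableau Q records, in position (i, j), the step at which that cell was added to P.
  Insert 4 (step 1): P = [4];  Q = [1]
  Insert 8 (step 2): P = [4, 8];  Q = [1, 2]
  Insert 7 (step 3): P = [4, 7] / [8];  Q = [1, 2] / [3]
  Insert 1 (step 4): P = [1, 7] / [4] / [8];  Q = [1, 2] / [3] / [4]
  Insert 2 (step 5): P = [1, 2] / [4, 7] / [8];  Q = [1, 2] / [3, 5] / [4]
  Insert 9 (step 6): P = [1, 2, 9] / [4, 7] / [8];  Q = [1, 2, 6] / [3, 5] / [4]
  Insert 5 (step 7): P = [1, 2, 5] / [4, 7, 9] / [8];  Q = [1, 2, 6] / [3, 5, 7] / [4]
  Insert 3 (step 8): P = [1, 2, 3] / [4, 5, 9] / [7] / [8];  Q = [1, 2, 6] / [3, 5, 7] / [4] / [8]
  Insert 6 (step 9): P = [1, 2, 3, 6] / [4, 5, 9] / [7] / [8];  Q = [1, 2, 6, 9] / [3, 5, 7] / [4] / [8]
Final shape: (4, 3, 1, 1).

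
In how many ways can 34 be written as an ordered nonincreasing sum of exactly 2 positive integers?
p(34, 2 parts) = 17

Partitions of n into exactly k parts are in bijection with partitions of n − k into at most k parts (subtract 1 from each part). So p(34, exactly 2) = p(32, parts ≤ 2). Computing via the recurrence p(m, j) = p(m, j−1) + p(m−j, j) gives 17.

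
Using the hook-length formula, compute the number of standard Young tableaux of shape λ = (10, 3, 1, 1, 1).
# SYT of shape (10, 3, 1, 1, 1) = 45760

Hook-length formula: f^λ = n! / Π hook(c), product over all cells c of the Young diagram. For λ = (10, 3, 1, 1, 1), n = 16 boxes. Hook lengths by row (left-to-right, top-to-bottom): [14, 10, 9, 7, 6, 5, 4, 3, 2, 1]; [6, 2, 1]; [3]; [2]; [1]. Product of hooks = 457228800. So f^λ = 16! / 457228800 = 20922789888000 / 457228800 = 45760.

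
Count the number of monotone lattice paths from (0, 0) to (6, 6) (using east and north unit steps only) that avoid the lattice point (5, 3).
Number of paths = 700

Total paths from (0, 0) to (6, 6): C(12, 6) = 924. Paths through (5, 3): (paths (0, 0) → (5, 3)) × (paths (5, 3) → (6, 6)) = C(8, 5) · C(4, 1) = 56 · 4 = 224. Avoidance count = 924 − 224 = 700.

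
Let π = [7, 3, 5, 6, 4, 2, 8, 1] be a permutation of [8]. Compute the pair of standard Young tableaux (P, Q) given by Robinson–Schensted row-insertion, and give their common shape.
P = [1, 4, 6, 8] / [2] / [3] / [5] / [7];  Q = [1, 3, 4, 7] / [2] / [5] / [6] / [8];  common shape = (4, 1, 1, 1, 1)

Row-insert the values π_1, π_2, … into P one at a time, bumping the leftmost entry strictly greater than the inserted value down to the next row. The recording tableau Q records, in position (i, j), the step at which that cell was added to P.
  Insert 7 (step 1): P = [7];  Q = [1]
  Insert 3 (step 2): P = [3] / [7];  Q = [1] / [2]
  Insert 5 (step 3): P = [3, 5] / [7];  Q = [1, 3] / [2]
  Insert 6 (step 4): P = [3, 5, 6] / [7];  Q = [1, 3, 4] / [2]
  Insert 4 (step 5): P = [3, 4, 6] / [5] / [7];  Q = [1, 3, 4] / [2] / [5]
  Insert 2 (step 6): P = [2, 4, 6] / [3] / [5] / [7];  Q = [1, 3, 4] / [2] / [5] / [6]
  Insert 8 (step 7): P = [2, 4, 6, 8] / [3] / [5] / [7];  Q = [1, 3, 4, 7] / [2] / [5] / [6]
  Insert 1 (step 8): P = [1, 4, 6, 8] / [2] / [3] / [5] / [7];  Q = [1, 3, 4, 7] / [2] / [5] / [6] / [8]
Final shape: (4, 1, 1, 1, 1).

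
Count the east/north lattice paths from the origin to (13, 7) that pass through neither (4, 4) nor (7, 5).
Number of paths = 47784

Inclusion–exclusion. Total paths: C(20, 13) = 77520. Through P₁: C(8, 4)·C(12, 9) = 15400. Through P₂: C(12, 7)·C(8, 6) = 22176. Since P₁ is strictly southwest of P₂, a monotone path through both must visit P₁ then P₂; paths through both = C(8, 4)·C(4, 3)·C(8, 6) = 7840. Avoid both = 77520 − 15400 − 22176 + 7840 = 47784.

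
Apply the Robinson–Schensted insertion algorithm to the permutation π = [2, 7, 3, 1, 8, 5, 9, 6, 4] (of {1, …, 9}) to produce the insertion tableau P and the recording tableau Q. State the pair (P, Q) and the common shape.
P = [1, 3, 4, 6] / [2, 5, 9] / [7, 8];  Q = [1, 2, 5, 7] / [3, 6, 8] / [4, 9];  common shape = (4, 3, 2)

Row-insert the values π_1, π_2, … into P one at a time, bumping the leftmost entry strictly greater than the inserted value down to the next row. The recording tableau Q records, in position (i, j), the step at which that cell was added to P.
  Insert 2 (step 1): P = [2];  Q = [1]
  Insert 7 (step 2): P = [2, 7];  Q = [1, 2]
  Insert 3 (step 3): P = [2, 3] / [7];  Q = [1, 2] / [3]
  Insert 1 (step 4): P = [1, 3] / [2] / [7];  Q = [1, 2] / [3] / [4]
  Insert 8 (step 5): P = [1, 3, 8] / [2] / [7];  Q = [1, 2, 5] / [3] / [4]
  Insert 5 (step 6): P = [1, 3, 5] / [2, 8] / [7];  Q = [1, 2, 5] / [3, 6] / [4]
  Insert 9 (step 7): P = [1, 3, 5, 9] / [2, 8] / [7];  Q = [1, 2, 5, 7] / [3, 6] / [4]
  Insert 6 (step 8): P = [1, 3, 5, 6] / [2, 8, 9] / [7];  Q = [1, 2, 5, 7] / [3, 6, 8] / [4]
  Insert 4 (step 9): P = [1, 3, 4, 6] / [2, 5, 9] / [7, 8];  Q = [1, 2, 5, 7] / [3, 6, 8] / [4, 9]
Final shape: (4, 3, 2).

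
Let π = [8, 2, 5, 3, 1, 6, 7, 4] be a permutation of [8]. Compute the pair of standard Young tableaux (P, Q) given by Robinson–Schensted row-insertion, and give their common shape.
P = [1, 3, 4, 7] / [2, 6] / [5] / [8];  Q = [1, 3, 6, 7] / [2, 8] / [4] / [5];  common shape = (4, 2, 1, 1)

Row-insert the values π_1, π_2, … into P one at a time, bumping the leftmost entry strictly greater than the inserted value down to the next row. The recording tableau Q records, in position (i, j), the step at which that cell was added to P.
  Insert 8 (step 1): P = [8];  Q = [1]
  Insert 2 (step 2): P = [2] / [8];  Q = [1] / [2]
  Insert 5 (step 3): P = [2, 5] / [8];  Q = [1, 3] / [2]
  Insert 3 (step 4): P = [2, 3] / [5] / [8];  Q = [1, 3] / [2] / [4]
  Insert 1 (step 5): P = [1, 3] / [2] / [5] / [8];  Q = [1, 3] / [2] / [4] / [5]
  Insert 6 (step 6): P = [1, 3, 6] / [2] / [5] / [8];  Q = [1, 3, 6] / [2] / [4] / [5]
  Insert 7 (step 7): P = [1, 3, 6, 7] / [2] / [5] / [8];  Q = [1, 3, 6, 7] / [2] / [4] / [5]
  Insert 4 (step 8): P = [1, 3, 4, 7] / [2, 6] / [5] / [8];  Q = [1, 3, 6, 7] / [2, 8] / [4] / [5]
Final shape: (4, 2, 1, 1).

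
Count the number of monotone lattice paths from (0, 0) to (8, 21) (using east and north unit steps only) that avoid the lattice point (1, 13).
Number of paths = 4202055

Total paths from (0, 0) to (8, 21): C(29, 8) = 4292145. Paths through (1, 13): (paths (0, 0) → (1, 13)) × (paths (1, 13) → (8, 21)) = C(14, 1) · C(15, 7) = 14 · 6435 = 90090. Avoidance count = 4292145 − 90090 = 4202055.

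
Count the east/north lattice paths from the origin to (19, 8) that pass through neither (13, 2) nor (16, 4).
Number of paths = 1990230

Inclusion–exclusion. Total paths: C(27, 19) = 2220075. Through P₁: C(15, 13)·C(12, 6) = 97020. Through P₂: C(20, 16)·C(7, 3) = 169575. Since P₁ is strictly southwest of P₂, a monotone path through both must visit P₁ then P₂; paths through both = C(15, 13)·C(5, 3)·C(7, 3) = 36750. Avoid both = 2220075 − 97020 − 169575 + 36750 = 1990230.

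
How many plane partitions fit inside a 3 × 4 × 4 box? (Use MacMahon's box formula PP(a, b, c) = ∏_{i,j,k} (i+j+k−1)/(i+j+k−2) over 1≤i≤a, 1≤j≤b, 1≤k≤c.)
PP(3, 4, 4) = 24696

Evaluate the triple product over i = 1..3, j = 1..4, k = 1..4. The factors are (2/1) · (3/2) · (4/3) · (5/4) · (3/2) · (4/3) · (5/4) · (6/5) · … (48 factors total). The numerators and denominators telescope so the product is an integer; carrying out the multiplication exactly gives PP(3, 4, 4) = 24696.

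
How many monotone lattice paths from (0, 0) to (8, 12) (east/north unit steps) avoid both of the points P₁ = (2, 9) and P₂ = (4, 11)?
Number of paths = 116175

Inclusion–exclusion. Total paths: C(20, 8) = 125970. Through P₁: C(11, 2)·C(9, 6) = 4620. Through P₂: C(15, 4)·C(5, 4) = 6825. Since P₁ is strictly southwest of P₂, a monotone path through both must visit P₁ then P₂; paths through both = C(11, 2)·C(4, 2)·C(5, 4) = 1650. Avoid both = 125970 − 4620 − 6825 + 1650 = 116175.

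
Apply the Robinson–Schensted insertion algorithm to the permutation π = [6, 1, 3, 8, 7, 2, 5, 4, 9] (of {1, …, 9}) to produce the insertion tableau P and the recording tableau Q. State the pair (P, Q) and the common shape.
P = [1, 2, 4, 9] / [3, 5] / [6, 7] / [8];  Q = [1, 3, 4, 9] / [2, 5] / [6, 7] / [8];  common shape = (4, 2, 2, 1)

Row-insert the values π_1, π_2, … into P one at a time, bumping the leftmost entry strictly greater than the inserted value down to the next row. The recording tableau Q records, in position (i, j), the step at which that cell was added to P.
  Insert 6 (step 1): P = [6];  Q = [1]
  Insert 1 (step 2): P = [1] / [6];  Q = [1] / [2]
  Insert 3 (step 3): P = [1, 3] / [6];  Q = [1, 3] / [2]
  Insert 8 (step 4): P = [1, 3, 8] / [6];  Q = [1, 3, 4] / [2]
  Insert 7 (step 5): P = [1, 3, 7] / [6, 8];  Q = [1, 3, 4] / [2, 5]
  Insert 2 (step 6): P = [1, 2, 7] / [3, 8] / [6];  Q = [1, 3, 4] / [2, 5] / [6]
  Insert 5 (step 7): P = [1, 2, 5] / [3, 7] / [6, 8];  Q = [1, 3, 4] / [2, 5] / [6, 7]
  Insert 4 (step 8): P = [1, 2, 4] / [3, 5] / [6, 7] / [8];  Q = [1, 3, 4] / [2, 5] / [6, 7] / [8]
  Insert 9 (step 9): P = [1, 2, 4, 9] / [3, 5] / [6, 7] / [8];  Q = [1, 3, 4, 9] / [2, 5] / [6, 7] / [8]
Final shape: (4, 2, 2, 1).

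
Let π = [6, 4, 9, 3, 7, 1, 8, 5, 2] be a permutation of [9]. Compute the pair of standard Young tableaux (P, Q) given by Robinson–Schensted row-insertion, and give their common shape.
P = [1, 2, 8] / [3, 5] / [4, 7] / [6, 9];  Q = [1, 3, 7] / [2, 5] / [4, 8] / [6, 9];  common shape = (3, 2, 2, 2)

Row-insert the values π_1, π_2, … into P one at a time, bumping the leftmost entry strictly greater than the inserted value down to the next row. The recording tableau Q records, in position (i, j), the step at which that cell was added to P.
  Insert 6 (step 1): P = [6];  Q = [1]
  Insert 4 (step 2): P = [4] / [6];  Q = [1] / [2]
  Insert 9 (step 3): P = [4, 9] / [6];  Q = [1, 3] / [2]
  Insert 3 (step 4): P = [3, 9] / [4] / [6];  Q = [1, 3] / [2] / [4]
  Insert 7 (step 5): P = [3, 7] / [4, 9] / [6];  Q = [1, 3] / [2, 5] / [4]
  Insert 1 (step 6): P = [1, 7] / [3, 9] / [4] / [6];  Q = [1, 3] / [2, 5] / [4] / [6]
  Insert 8 (step 7): P = [1, 7, 8] / [3, 9] / [4] / [6];  Q = [1, 3, 7] / [2, 5] / [4] / [6]
  Insert 5 (step 8): P = [1, 5, 8] / [3, 7] / [4, 9] / [6];  Q = [1, 3, 7] / [2, 5] / [4, 8] / [6]
  Insert 2 (step 9): P = [1, 2, 8] / [3, 5] / [4, 7] / [6, 9];  Q = [1, 3, 7] / [2, 5] / [4, 8] / [6, 9]
Final shape: (3, 2, 2, 2).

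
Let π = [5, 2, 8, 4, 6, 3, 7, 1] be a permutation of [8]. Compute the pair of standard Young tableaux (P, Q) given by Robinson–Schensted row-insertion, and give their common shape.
P = [1, 3, 6, 7] / [2, 8] / [4] / [5];  Q = [1, 3, 5, 7] / [2, 4] / [6] / [8];  common shape = (4, 2, 1, 1)

Row-insert the values π_1, π_2, … into P one at a time, bumping the leftmost entry strictly greater than the inserted value down to the next row. The recording tableau Q records, in position (i, j), the step at which that cell was added to P.
  Insert 5 (step 1): P = [5];  Q = [1]
  Insert 2 (step 2): P = [2] / [5];  Q = [1] / [2]
  Insert 8 (step 3): P = [2, 8] / [5];  Q = [1, 3] / [2]
  Insert 4 (step 4): P = [2, 4] / [5, 8];  Q = [1, 3] / [2, 4]
  Insert 6 (step 5): P = [2, 4, 6] / [5, 8];  Q = [1, 3, 5] / [2, 4]
  Insert 3 (step 6): P = [2, 3, 6] / [4, 8] / [5];  Q = [1, 3, 5] / [2, 4] / [6]
  Insert 7 (step 7): P = [2, 3, 6, 7] / [4, 8] / [5];  Q = [1, 3, 5, 7] / [2, 4] / [6]
  Insert 1 (step 8): P = [1, 3, 6, 7] / [2, 8] / [4] / [5];  Q = [1, 3, 5, 7] / [2, 4] / [6] / [8]
Final shape: (4, 2, 1, 1).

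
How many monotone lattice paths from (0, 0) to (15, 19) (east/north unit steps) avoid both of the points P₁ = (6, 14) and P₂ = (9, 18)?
Number of paths = 1755058425

Inclusion–exclusion. Total paths: C(34, 15) = 1855967520. Through P₁: C(20, 6)·C(14, 9) = 77597520. Through P₂: C(27, 9)·C(7, 6) = 32807775. Since P₁ is strictly southwest of P₂, a monotone path through both must visit P₁ then P₂; paths through both = C(20, 6)·C(7, 3)·C(7, 6) = 9496200. Avoid both = 1855967520 − 77597520 − 32807775 + 9496200 = 1755058425.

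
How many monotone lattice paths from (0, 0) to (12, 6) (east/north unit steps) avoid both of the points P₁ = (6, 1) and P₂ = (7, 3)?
Number of paths = 9786

Inclusion–exclusion. Total paths: C(18, 12) = 18564. Through P₁: C(7, 6)·C(11, 6) = 3234. Through P₂: C(10, 7)·C(8, 5) = 6720. Since P₁ is strictly southwest of P₂, a monotone path through both must visit P₁ then P₂; paths through both = C(7, 6)·C(3, 1)·C(8, 5) = 1176. Avoid both = 18564 − 3234 − 6720 + 1176 = 9786.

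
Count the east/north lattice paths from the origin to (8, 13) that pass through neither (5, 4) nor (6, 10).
Number of paths = 104510

Inclusion–exclusion. Total paths: C(21, 8) = 203490. Through P₁: C(9, 5)·C(12, 3) = 27720. Through P₂: C(16, 6)·C(5, 2) = 80080. Since P₁ is strictly southwest of P₂, a monotone path through both must visit P₁ then P₂; paths through both = C(9, 5)·C(7, 1)·C(5, 2) = 8820. Avoid both = 203490 − 27720 − 80080 + 8820 = 104510.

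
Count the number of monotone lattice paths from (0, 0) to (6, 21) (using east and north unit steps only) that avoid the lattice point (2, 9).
Number of paths = 195910

Total paths from (0, 0) to (6, 21): C(27, 6) = 296010. Paths through (2, 9): (paths (0, 0) → (2, 9)) × (paths (2, 9) → (6, 21)) = C(11, 2) · C(16, 4) = 55 · 1820 = 100100. Avoidance count = 296010 − 100100 = 195910.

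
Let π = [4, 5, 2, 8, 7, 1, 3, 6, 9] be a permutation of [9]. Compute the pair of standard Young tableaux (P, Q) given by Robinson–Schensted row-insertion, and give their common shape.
P = [1, 3, 6, 9] / [2, 5, 7] / [4, 8];  Q = [1, 2, 4, 9] / [3, 5, 8] / [6, 7];  common shape = (4, 3, 2)

Row-insert the values π_1, π_2, … into P one at a time, bumping the leftmost entry strictly greater than the inserted value down to the next row. The recording tableau Q records, in position (i, j), the step at which that cell was added to P.
  Insert 4 (step 1): P = [4];  Q = [1]
  Insert 5 (step 2): P = [4, 5];  Q = [1, 2]
  Insert 2 (step 3): P = [2, 5] / [4];  Q = [1, 2] / [3]
  Insert 8 (step 4): P = [2, 5, 8] / [4];  Q = [1, 2, 4] / [3]
  Insert 7 (step 5): P = [2, 5, 7] / [4, 8];  Q = [1, 2, 4] / [3, 5]
  Insert 1 (step 6): P = [1, 5, 7] / [2, 8] / [4];  Q = [1, 2, 4] / [3, 5] / [6]
  Insert 3 (step 7): P = [1, 3, 7] / [2, 5] / [4, 8];  Q = [1, 2, 4] / [3, 5] / [6, 7]
  Insert 6 (step 8): P = [1, 3, 6] / [2, 5, 7] / [4, 8];  Q = [1, 2, 4] / [3, 5, 8] / [6, 7]
  Insert 9 (step 9): P = [1, 3, 6, 9] / [2, 5, 7] / [4, 8];  Q = [1, 2, 4, 9] / [3, 5, 8] / [6, 7]
Final shape: (4, 3, 2).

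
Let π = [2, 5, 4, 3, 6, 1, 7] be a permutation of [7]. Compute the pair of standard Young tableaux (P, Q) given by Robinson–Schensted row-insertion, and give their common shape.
P = [1, 3, 6, 7] / [2] / [4] / [5];  Q = [1, 2, 5, 7] / [3] / [4] / [6];  common shape = (4, 1, 1, 1)

Row-insert the values π_1, π_2, … into P one at a time, bumping the leftmost entry strictly greater than the inserted value down to the next row. The recording tableau Q records, in position (i, j), the step at which that cell was added to P.
  Insert 2 (step 1): P = [2];  Q = [1]
  Insert 5 (step 2): P = [2, 5];  Q = [1, 2]
  Insert 4 (step 3): P = [2, 4] / [5];  Q = [1, 2] / [3]
  Insert 3 (step 4): P = [2, 3] / [4] / [5];  Q = [1, 2] / [3] / [4]
  Insert 6 (step 5): P = [2, 3, 6] / [4] / [5];  Q = [1, 2, 5] / [3] / [4]
  Insert 1 (step 6): P = [1, 3, 6] / [2] / [4] / [5];  Q = [1, 2, 5] / [3] / [4] / [6]
  Insert 7 (step 7): P = [1, 3, 6, 7] / [2] / [4] / [5];  Q = [1, 2, 5, 7] / [3] / [4] / [6]
Final shape: (4, 1, 1, 1).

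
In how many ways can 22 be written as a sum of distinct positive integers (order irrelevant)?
q(22) = 89

A partition into distinct parts is a strictly decreasing sequence summing to n. The recurrence d(n, m) = d(n, m−1) + d(n−m, m−1) (use part m at most once) with q(n) = d(n, n) gives q(22) = 89. (Euler's theorem: # distinct-part partitions = # odd-part partitions.)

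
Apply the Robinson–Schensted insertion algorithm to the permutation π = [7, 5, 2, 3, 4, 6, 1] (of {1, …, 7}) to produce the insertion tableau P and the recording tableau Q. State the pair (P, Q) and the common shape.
P = [1, 3, 4, 6] / [2] / [5] / [7];  Q = [1, 4, 5, 6] / [2] / [3] / [7];  common shape = (4, 1, 1, 1)

Row-insert the values π_1, π_2, … into P one at a time, bumping the leftmost entry strictly greater than the inserted value down to the next row. The recording tableau Q records, in position (i, j), the step at which that cell was added to P.
  Insert 7 (step 1): P = [7];  Q = [1]
  Insert 5 (step 2): P = [5] / [7];  Q = [1] / [2]
  Insert 2 (step 3): P = [2] / [5] / [7];  Q = [1] / [2] / [3]
  Insert 3 (step 4): P = [2, 3] / [5] / [7];  Q = [1, 4] / [2] / [3]
  Insert 4 (step 5): P = [2, 3, 4] / [5] / [7];  Q = [1, 4, 5] / [2] / [3]
  Insert 6 (step 6): P = [2, 3, 4, 6] / [5] / [7];  Q = [1, 4, 5, 6] / [2] / [3]
  Insert 1 (step 7): P = [1, 3, 4, 6] / [2] / [5] / [7];  Q = [1, 4, 5, 6] / [2] / [3] / [7]
Final shape: (4, 1, 1, 1).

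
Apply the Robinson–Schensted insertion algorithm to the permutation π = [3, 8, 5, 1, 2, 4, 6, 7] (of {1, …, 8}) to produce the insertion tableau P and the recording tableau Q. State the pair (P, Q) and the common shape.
P = [1, 2, 4, 6, 7] / [3, 5] / [8];  Q = [1, 2, 6, 7, 8] / [3, 5] / [4];  common shape = (5, 2, 1)

Row-insert the values π_1, π_2, … into P one at a time, bumping the leftmost entry strictly greater than the inserted value down to the next row. The recording tableau Q records, in position (i, j), the step at which that cell was added to P.
  Insert 3 (step 1): P = [3];  Q = [1]
  Insert 8 (step 2): P = [3, 8];  Q = [1, 2]
  Insert 5 (step 3): P = [3, 5] / [8];  Q = [1, 2] / [3]
  Insert 1 (step 4): P = [1, 5] / [3] / [8];  Q = [1, 2] / [3] / [4]
  Insert 2 (step 5): P = [1, 2] / [3, 5] / [8];  Q = [1, 2] / [3, 5] / [4]
  Insert 4 (step 6): P = [1, 2, 4] / [3, 5] / [8];  Q = [1, 2, 6] / [3, 5] / [4]
  Insert 6 (step 7): P = [1, 2, 4, 6] / [3, 5] / [8];  Q = [1, 2, 6, 7] / [3, 5] / [4]
  Insert 7 (step 8): P = [1, 2, 4, 6, 7] / [3, 5] / [8];  Q = [1, 2, 6, 7, 8] / [3, 5] / [4]
Final shape: (5, 2, 1).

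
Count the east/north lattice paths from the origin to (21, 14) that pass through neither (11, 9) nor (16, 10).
Number of paths = 1273274670

Inclusion–exclusion. Total paths: C(35, 21) = 2319959400. Through P₁: C(20, 11)·C(15, 10) = 504383880. Through P₂: C(26, 16)·C(9, 5) = 669278610. Since P₁ is strictly southwest of P₂, a monotone path through both must visit P₁ then P₂; paths through both = C(20, 11)·C(6, 5)·C(9, 5) = 126977760. Avoid both = 2319959400 − 504383880 − 669278610 + 126977760 = 1273274670.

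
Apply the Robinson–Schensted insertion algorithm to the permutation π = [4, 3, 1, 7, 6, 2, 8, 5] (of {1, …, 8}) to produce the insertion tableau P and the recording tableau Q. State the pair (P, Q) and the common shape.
P = [1, 2, 5] / [3, 6, 8] / [4, 7];  Q = [1, 4, 7] / [2, 5, 8] / [3, 6];  common shape = (3, 3, 2)

Row-insert the values π_1, π_2, … into P one at a time, bumping the leftmost entry strictly greater than the inserted value down to the next row. The recording tableau Q records, in position (i, j), the step at which that cell was added to P.
  Insert 4 (step 1): P = [4];  Q = [1]
  Insert 3 (step 2): P = [3] / [4];  Q = [1] / [2]
  Insert 1 (step 3): P = [1] / [3] / [4];  Q = [1] / [2] / [3]
  Insert 7 (step 4): P = [1, 7] / [3] / [4];  Q = [1, 4] / [2] / [3]
  Insert 6 (step 5): P = [1, 6] / [3, 7] / [4];  Q = [1, 4] / [2, 5] / [3]
  Insert 2 (step 6): P = [1, 2] / [3, 6] / [4, 7];  Q = [1, 4] / [2, 5] / [3, 6]
  Insert 8 (step 7): P = [1, 2, 8] / [3, 6] / [4, 7];  Q = [1, 4, 7] / [2, 5] / [3, 6]
  Insert 5 (step 8): P = [1, 2, 5] / [3, 6, 8] / [4, 7];  Q = [1, 4, 7] / [2, 5, 8] / [3, 6]
Final shape: (3, 3, 2).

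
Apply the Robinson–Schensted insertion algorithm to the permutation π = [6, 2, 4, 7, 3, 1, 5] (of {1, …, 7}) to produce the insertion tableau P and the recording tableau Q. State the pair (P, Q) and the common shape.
P = [1, 3, 5] / [2, 7] / [4] / [6];  Q = [1, 3, 4] / [2, 7] / [5] / [6];  common shape = (3, 2, 1, 1)

Row-insert the values π_1, π_2, … into P one at a time, bumping the leftmost entry strictly greater than the inserted value down to the next row. The recording tableau Q records, in position (i, j), the step at which that cell was added to P.
  Insert 6 (step 1): P = [6];  Q = [1]
  Insert 2 (step 2): P = [2] / [6];  Q = [1] / [2]
  Insert 4 (step 3): P = [2, 4] / [6];  Q = [1, 3] / [2]
  Insert 7 (step 4): P = [2, 4, 7] / [6];  Q = [1, 3, 4] / [2]
  Insert 3 (step 5): P = [2, 3, 7] / [4] / [6];  Q = [1, 3, 4] / [2] / [5]
  Insert 1 (step 6): P = [1, 3, 7] / [2] / [4] / [6];  Q = [1, 3, 4] / [2] / [5] / [6]
  Insert 5 (step 7): P = [1, 3, 5] / [2, 7] / [4] / [6];  Q = [1, 3, 4] / [2, 7] / [5] / [6]
Final shape: (3, 2, 1, 1).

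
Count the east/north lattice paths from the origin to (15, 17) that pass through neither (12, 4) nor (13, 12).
Number of paths = 455841200

Inclusion–exclusion. Total paths: C(32, 15) = 565722720. Through P₁: C(16, 12)·C(16, 3) = 1019200. Through P₂: C(25, 13)·C(7, 2) = 109206300. Since P₁ is strictly southwest of P₂, a monotone path through both must visit P₁ then P₂; paths through both = C(16, 12)·C(9, 1)·C(7, 2) = 343980. Avoid both = 565722720 − 1019200 − 109206300 + 343980 = 455841200.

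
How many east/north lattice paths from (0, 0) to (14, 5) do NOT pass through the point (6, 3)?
Number of paths = 7848

Total paths from (0, 0) to (14, 5): C(19, 14) = 11628. Paths through (6, 3): (paths (0, 0) → (6, 3)) × (paths (6, 3) → (14, 5)) = C(9, 6) · C(10, 8) = 84 · 45 = 3780. Avoidance count = 11628 − 3780 = 7848.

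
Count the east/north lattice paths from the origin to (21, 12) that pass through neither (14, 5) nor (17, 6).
Number of paths = 303478674

Inclusion–exclusion. Total paths: C(33, 21) = 354817320. Through P₁: C(19, 14)·C(14, 7) = 39907296. Through P₂: C(23, 17)·C(10, 4) = 21198870. Since P₁ is strictly southwest of P₂, a monotone path through both must visit P₁ then P₂; paths through both = C(19, 14)·C(4, 3)·C(10, 4) = 9767520. Avoid both = 354817320 − 39907296 − 21198870 + 9767520 = 303478674.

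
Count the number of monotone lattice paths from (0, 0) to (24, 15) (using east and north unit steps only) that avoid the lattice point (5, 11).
Number of paths = 25102162020

Total paths from (0, 0) to (24, 15): C(39, 24) = 25140840660. Paths through (5, 11): (paths (0, 0) → (5, 11)) × (paths (5, 11) → (24, 15)) = C(16, 5) · C(23, 19) = 4368 · 8855 = 38678640. Avoidance count = 25140840660 − 38678640 = 25102162020.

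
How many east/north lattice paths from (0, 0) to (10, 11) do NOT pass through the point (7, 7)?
Number of paths = 232596

Total paths from (0, 0) to (10, 11): C(21, 10) = 352716. Paths through (7, 7): (paths (0, 0) → (7, 7)) × (paths (7, 7) → (10, 11)) = C(14, 7) · C(7, 3) = 3432 · 35 = 120120. Avoidance count = 352716 − 120120 = 232596.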